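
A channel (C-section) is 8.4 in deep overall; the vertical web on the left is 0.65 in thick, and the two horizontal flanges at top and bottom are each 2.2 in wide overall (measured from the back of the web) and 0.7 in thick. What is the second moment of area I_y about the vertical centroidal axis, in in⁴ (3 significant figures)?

Treat the section as a set of non-overlapping primitives; coordinates are from the bounding-box lower-left.
Web: 0.65 × 8.4, A = 5.46 in², x = 0.325 in, Ī = 0.19224 in⁴.
Top flange (beyond web): 1.55 × 0.7, A = 1.085 in², x = 1.425 in, Ī = 0.21723 in⁴.
Bottom flange (beyond web): 1.55 × 0.7, A = 1.085 in², x = 1.425 in, Ī = 0.21723 in⁴.
Centroid: x̄ = ΣA·x / ΣA = 0.63784 in.
Transfer each piece to the vertical centroidal axis using Ī + A·d² with d = x − 0.63784:
  web: d = -0.31284 in → contributes +0.72662 in⁴
  top flange (beyond web): d = 0.78716 in → contributes +0.88951 in⁴
  bottom flange (beyond web): d = 0.78716 in → contributes +0.88951 in⁴
Total I = 2.5056 in⁴.

I_y ≈ 2.51 in⁴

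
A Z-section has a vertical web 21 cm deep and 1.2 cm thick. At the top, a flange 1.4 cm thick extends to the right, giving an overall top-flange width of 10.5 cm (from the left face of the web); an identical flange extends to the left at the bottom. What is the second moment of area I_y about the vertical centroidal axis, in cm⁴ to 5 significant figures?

Break the section into simple shapes (no overlaps), measuring from the bottom-left corner of the bounding box.
Web: 1.2 × 21, A = 25.2 cm², x = 9.9 cm, Ī = 3.024 cm⁴.
Top flange (beyond web): 9.3 × 1.4, A = 13.02 cm², x = 15.15 cm, Ī = 93.84165 cm⁴.
Bottom flange (beyond web): 9.3 × 1.4, A = 13.02 cm², x = 4.65 cm, Ī = 93.84165 cm⁴.
Centroid: x̄ = ΣA·x / ΣA = 9.9 cm.
Transfer each piece to the vertical centroidal axis using Ī + A·d² with d = x − 9.9:
  web: d = 0 cm → contributes +3.024 cm⁴
  top flange (beyond web): d = 5.25 cm → contributes +452.7054 cm⁴
  bottom flange (beyond web): d = -5.25 cm → contributes +452.7054 cm⁴
Total I = 908.4348 cm⁴.

I_y ≈ 908.43 cm⁴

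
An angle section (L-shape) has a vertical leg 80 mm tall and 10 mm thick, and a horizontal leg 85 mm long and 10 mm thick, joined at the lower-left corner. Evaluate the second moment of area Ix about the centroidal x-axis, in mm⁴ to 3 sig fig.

Split into non-overlapping primitives; take the origin at the lower-left of the bounding box.
Vertical leg: 10 × 80, A = 800 mm², y = 40 mm, Ī = 426 667 mm⁴.
Horizontal leg (remainder): 75 × 10, A = 750 mm², y = 5 mm, Ī = 6 250 mm⁴.
Centroid: ȳ = ΣA·y / ΣA = 23.065 mm.
Transfer each piece to the centroidal x-axis using Ī + A·d² with d = y − 23.065:
  vertical leg: d = 16.935 mm → contributes +656 115 mm⁴
  horizontal leg (remainder): d = -18.065 mm → contributes +250 995 mm⁴
Total I = 907 110 mm⁴.

Ix ≈ 9.07 × 10⁵ mm⁴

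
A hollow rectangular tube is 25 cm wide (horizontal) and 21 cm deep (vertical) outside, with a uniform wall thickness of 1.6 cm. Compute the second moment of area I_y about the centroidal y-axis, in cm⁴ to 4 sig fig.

I_y ≈ 1.198 × 10⁴ cm⁴

Split into non-overlapping primitives; take the origin at the lower-left of the bounding box.
Outer rectangle: 25 × 21, A = 525 cm², x = 12.5 cm, Ī = 27343.8 cm⁴.
Inner void (subtracted): 21.8 × 17.8, A = 388.04 cm², x = 12.5 cm, Ī = 15367.7 cm⁴.
By symmetry the centroid is at mid-width, x̄ = 12.5 cm.
All pieces are centred on the centroidal y-axis, so I = ΣĪ (holes subtracted) = 11976.1 cm⁴.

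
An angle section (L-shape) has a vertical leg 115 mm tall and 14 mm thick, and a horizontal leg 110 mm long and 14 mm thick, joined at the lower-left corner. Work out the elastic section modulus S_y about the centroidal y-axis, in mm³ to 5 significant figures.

S_y ≈ 4.1991 × 10⁴ mm³

Split into non-overlapping primitives; take the origin at the lower-left of the bounding box.
Vertical leg: 14 × 115, A = 1 610 mm², x = 7 mm, Ī = 26296.67 mm⁴.
Horizontal leg (remainder): 96 × 14, A = 1 344 mm², x = 62 mm, Ī = 1 032 192 mm⁴.
Centroid: x̄ = ΣA·x / ΣA = 32.0237 mm.
Transfer each piece to the centroidal y-axis using Ī + A·d² with d = x − 32.0237:
  vertical leg: d = -25.0237 mm → contributes +1 034 455 mm⁴
  horizontal leg (remainder): d = 29.9763 mm → contributes +2 239 882 mm⁴
Total I = 3 274 337 mm⁴.
Extreme fibre distance c = 77.9763 mm; S = I/c = 41991.44 mm³.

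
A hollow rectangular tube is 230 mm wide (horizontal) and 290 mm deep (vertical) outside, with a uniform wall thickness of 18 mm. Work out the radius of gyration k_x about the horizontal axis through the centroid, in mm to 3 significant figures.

Decompose the section into non-overlapping parts with the origin at the bottom-left of its bounding rectangle.
Outer rectangle: 230 × 290, A = 66 700 mm², y = 145 mm, Ī = 467 455 833 mm⁴.
Inner void (subtracted): 194 × 254, A = 49 276 mm², y = 145 mm, Ī = 264 924 201 mm⁴.
By symmetry the centroid is at mid-height, ȳ = 145 mm.
All pieces are centred on the horizontal axis through the centroid, so I = ΣĪ (holes subtracted) = 202 531 632 mm⁴.
Radius of gyration: k = √(I/A) = √(202 531 632 / 17 424) = 107.81 mm.

k_x ≈ 108 mm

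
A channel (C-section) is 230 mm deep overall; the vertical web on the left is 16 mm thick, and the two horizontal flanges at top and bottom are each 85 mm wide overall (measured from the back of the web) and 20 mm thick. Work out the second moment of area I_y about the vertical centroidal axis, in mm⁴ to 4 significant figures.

I_y ≈ 4.022 × 10⁶ mm⁴

Treat the section as a set of non-overlapping primitives; coordinates are from the bounding-box lower-left.
Web: 16 × 230, A = 3 680 mm², x = 8 mm, Ī = 78506.7 mm⁴.
Top flange (beyond web): 69 × 20, A = 1 380 mm², x = 50.5 mm, Ī = 547 515 mm⁴.
Bottom flange (beyond web): 69 × 20, A = 1 380 mm², x = 50.5 mm, Ī = 547 515 mm⁴.
Centroid: x̄ = ΣA·x / ΣA = 26.2143 mm.
Transfer each piece to the vertical centroidal axis using Ī + A·d² with d = x − 26.2143:
  web: d = -18.2143 mm → contributes +1 299 384 mm⁴
  top flange (beyond web): d = 24.2857 mm → contributes +1 361 433 mm⁴
  bottom flange (beyond web): d = 24.2857 mm → contributes +1 361 433 mm⁴
Total I = 4 022 251 mm⁴.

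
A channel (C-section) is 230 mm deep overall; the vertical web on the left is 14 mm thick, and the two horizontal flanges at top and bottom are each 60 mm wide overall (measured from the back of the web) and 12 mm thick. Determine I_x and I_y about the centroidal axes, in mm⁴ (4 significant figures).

Treat the section as a set of non-overlapping primitives; coordinates are from the bounding-box lower-left.
Web: 14 × 230, A = 3 220 mm², y = 115 mm, Ī = 14 194 833 mm⁴.
Top flange (beyond web): 46 × 12, A = 552 mm², y = 224 mm, Ī = 6 624 mm⁴.
Bottom flange (beyond web): 46 × 12, A = 552 mm², y = 6 mm, Ī = 6 624 mm⁴.
By symmetry the centroid is at mid-height, ȳ = 115 mm.
Transfer each piece to the centroidal x-axis using Ī + A·d² with d = y − 115:
  web: d = 0 mm → contributes +14 194 833 mm⁴
  top flange (beyond web): d = 109 mm → contributes +6 564 936 mm⁴
  bottom flange (beyond web): d = -109 mm → contributes +6 564 936 mm⁴
Total I = 27 324 705 mm⁴.
For the y-axis: x̄ = 14.6596 mm.
Repeating about the centroidal y-axis gives I_y = 987 180 mm⁴.

I_x ≈ 2.732 × 10⁷ mm⁴, I_y ≈ 9.872 × 10⁵ mm⁴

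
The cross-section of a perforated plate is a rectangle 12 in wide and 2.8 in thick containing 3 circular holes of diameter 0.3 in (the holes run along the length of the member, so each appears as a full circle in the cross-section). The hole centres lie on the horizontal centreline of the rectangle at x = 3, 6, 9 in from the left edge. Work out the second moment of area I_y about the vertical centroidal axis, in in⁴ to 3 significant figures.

I_y ≈ 402 in⁴

Treat the section as a set of non-overlapping primitives; coordinates are from the bounding-box lower-left.
Plate: 12 × 2.8, A = 33.6 in², x = 6 in, Ī = 403.2 in⁴.
Hole 1 (subtracted): ⌀0.3, A = 0.070686 in², x = 3 in, Ī = 0.00039761 in⁴.
Hole 2 (subtracted): ⌀0.3, A = 0.070686 in², x = 6 in, Ī = 0.00039761 in⁴.
Hole 3 (subtracted): ⌀0.3, A = 0.070686 in², x = 9 in, Ī = 0.00039761 in⁴.
By symmetry the centroid is at mid-width, x̄ = 6 in.
Transfer each piece to the vertical centroidal axis using Ī + A·d² with d = x − 6:
  plate: d = 0 in → contributes +403.2 in⁴
  hole 1: d = -3 in → contributes −0.63657 in⁴
  hole 2: d = 0 in → contributes −0.00039761 in⁴
  hole 3: d = 3 in → contributes −0.63657 in⁴
Total I = 401.93 in⁴.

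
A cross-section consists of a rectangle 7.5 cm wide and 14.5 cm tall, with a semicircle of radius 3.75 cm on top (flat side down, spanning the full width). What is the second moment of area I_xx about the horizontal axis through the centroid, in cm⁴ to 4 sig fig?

I_xx ≈ 3362 cm⁴

Decompose the section into non-overlapping parts with the origin at the bottom-left of its bounding rectangle.
Rectangular body: 7.5 × 14.5, A = 108.75 cm², y = 7.25 cm, Ī = 1905.39 cm⁴.
Semicircular cap: semicircle r = 3.75, A = 22.0893 cm², y = 16.0915 cm, Ī = 21.7049 cm⁴.
Centroid: ȳ = ΣA·y / ΣA = 8.7427 cm.
Transfer each piece to the horizontal axis through the centroid using Ī + A·d² with d = y − 8.7427:
  rectangular body: d = -1.4927 cm → contributes +2147.7 cm⁴
  semicircular cap: d = 7.34885 cm → contributes +1214.65 cm⁴
Total I = 3362.35 cm⁴.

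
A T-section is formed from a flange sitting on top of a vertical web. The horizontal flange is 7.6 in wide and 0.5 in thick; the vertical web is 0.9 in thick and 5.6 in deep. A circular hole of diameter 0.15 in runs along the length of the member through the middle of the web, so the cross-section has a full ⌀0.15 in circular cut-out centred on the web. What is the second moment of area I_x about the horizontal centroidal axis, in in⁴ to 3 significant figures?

I_x ≈ 33.4 in⁴

Decompose the section into non-overlapping parts with the origin at the bottom-left of its bounding rectangle.
Flange: 7.6 × 0.5, A = 3.8 in², y = 5.85 in, Ī = 0.079167 in⁴.
Web: 0.9 × 5.6, A = 5.04 in², y = 2.8 in, Ī = 13.171 in⁴.
Hole (subtracted): ⌀0.15, A = 0.017671 in², y = 2.8 in, Ī = 0.00002485 in⁴.
Centroid: ȳ = ΣA·y / ΣA = 4.1137 in.
Transfer each piece to the horizontal centroidal axis using Ī + A·d² with d = y − 4.1137:
  flange: d = 1.7363 in → contributes +11.535 in⁴
  web: d = -1.3137 in → contributes +21.869 in⁴
  hole: d = -1.3137 in → contributes −0.030523 in⁴
Total I = 33.374 in⁴.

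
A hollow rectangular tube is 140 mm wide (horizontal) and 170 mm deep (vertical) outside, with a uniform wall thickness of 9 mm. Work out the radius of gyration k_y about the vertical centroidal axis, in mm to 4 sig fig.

Break the section into simple shapes (no overlaps), measuring from the bottom-left corner of the bounding box.
Outer rectangle: 140 × 170, A = 23 800 mm², x = 70 mm, Ī = 38 873 333 mm⁴.
Inner void (subtracted): 122 × 152, A = 18 544 mm², x = 70 mm, Ī = 23 000 741 mm⁴.
By symmetry the centroid is at mid-width, x̄ = 70 mm.
All pieces are centred on the vertical centroidal axis, so I = ΣĪ (holes subtracted) = 15 872 592 mm⁴.
Radius of gyration: k = √(I/A) = √(15 872 592 / 5 256) = 54.9536 mm.

k_y ≈ 54.95 mm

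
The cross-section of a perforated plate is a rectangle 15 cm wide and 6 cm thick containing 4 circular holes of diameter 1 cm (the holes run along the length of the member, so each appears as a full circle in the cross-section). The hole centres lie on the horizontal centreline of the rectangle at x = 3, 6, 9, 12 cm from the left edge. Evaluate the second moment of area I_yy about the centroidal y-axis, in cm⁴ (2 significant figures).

I_yy ≈ 1700 cm⁴

Decompose the section into non-overlapping parts with the origin at the bottom-left of its bounding rectangle.
Plate: 15 × 6, A = 90 cm², x = 7.5 cm, Ī = 1 688 cm⁴.
Hole 1 (subtracted): ⌀1, A = 0.7854 cm², x = 3 cm, Ī = 0.04909 cm⁴.
Hole 2 (subtracted): ⌀1, A = 0.7854 cm², x = 6 cm, Ī = 0.04909 cm⁴.
Hole 3 (subtracted): ⌀1, A = 0.7854 cm², x = 9 cm, Ī = 0.04909 cm⁴.
Hole 4 (subtracted): ⌀1, A = 0.7854 cm², x = 12 cm, Ī = 0.04909 cm⁴.
By symmetry the centroid is at mid-width, x̄ = 7.5 cm.
Transfer each piece to the centroidal y-axis using Ī + A·d² with d = x − 7.5:
  plate: d = 0 cm → contributes +1 688 cm⁴
  hole 1: d = -4.5 cm → contributes −15.95 cm⁴
  hole 2: d = -1.5 cm → contributes −1.816 cm⁴
  hole 3: d = 1.5 cm → contributes −1.816 cm⁴
  hole 4: d = 4.5 cm → contributes −15.95 cm⁴
Total I = 1 652 cm⁴.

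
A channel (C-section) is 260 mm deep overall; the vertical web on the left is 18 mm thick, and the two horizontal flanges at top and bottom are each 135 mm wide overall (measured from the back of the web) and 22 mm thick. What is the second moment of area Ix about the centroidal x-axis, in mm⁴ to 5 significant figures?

Decompose the section into non-overlapping parts with the origin at the bottom-left of its bounding rectangle.
Web: 18 × 260, A = 4 680 mm², y = 130 mm, Ī = 26 364 000 mm⁴.
Top flange (beyond web): 117 × 22, A = 2 574 mm², y = 249 mm, Ī = 103 818 mm⁴.
Bottom flange (beyond web): 117 × 22, A = 2 574 mm², y = 11 mm, Ī = 103 818 mm⁴.
By symmetry the centroid is at mid-height, ȳ = 130 mm.
Transfer each piece to the centroidal x-axis using Ī + A·d² with d = y − 130:
  web: d = 0 mm → contributes +26 364 000 mm⁴
  top flange (beyond web): d = 119 mm → contributes +36 554 232 mm⁴
  bottom flange (beyond web): d = -119 mm → contributes +36 554 232 mm⁴
Total I = 99 472 464 mm⁴.

Ix ≈ 9.9472 × 10⁷ mm⁴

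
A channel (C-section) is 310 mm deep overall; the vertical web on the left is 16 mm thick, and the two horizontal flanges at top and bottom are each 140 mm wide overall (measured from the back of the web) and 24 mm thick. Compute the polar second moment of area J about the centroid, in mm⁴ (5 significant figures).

J ≈ 1.8271 × 10⁸ mm⁴

Treat the section as a set of non-overlapping primitives; coordinates are from the bounding-box lower-left.
Web: 16 × 310, A = 4 960 mm², y = 155 mm, Ī = 39 721 333 mm⁴.
Top flange (beyond web): 124 × 24, A = 2 976 mm², y = 298 mm, Ī = 142 848 mm⁴.
Bottom flange (beyond web): 124 × 24, A = 2 976 mm², y = 12 mm, Ī = 142 848 mm⁴.
By symmetry the centroid is at mid-height, ȳ = 155 mm.
Transfer each piece to the centroidal x-axis using Ī + A·d² with d = y − 155:
  web: d = 0 mm → contributes +39 721 333 mm⁴
  top flange (beyond web): d = 143 mm → contributes +60 999 072 mm⁴
  bottom flange (beyond web): d = -143 mm → contributes +60 999 072 mm⁴
Total I = 161 719 477 mm⁴.
For the y-axis: x̄ = 46.18182 mm.
Repeating about the centroidal y-axis gives I_y = 20 989 037 mm⁴.
Polar second moment: J = I_x + I_y = 182 708 514 mm⁴.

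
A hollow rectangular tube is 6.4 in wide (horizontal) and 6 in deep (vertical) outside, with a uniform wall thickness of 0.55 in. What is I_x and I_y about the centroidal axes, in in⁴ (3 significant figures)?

I_x ≈ 63.2 in⁴, I_y ≈ 70.3 in⁴

Break the section into simple shapes (no overlaps), measuring from the bottom-left corner of the bounding box.
Outer rectangle: 6.4 × 6, A = 38.4 in², y = 3 in, Ī = 115.2 in⁴.
Inner void (subtracted): 5.3 × 4.9, A = 25.97 in², y = 3 in, Ī = 51.962 in⁴.
By symmetry the centroid is at mid-height, ȳ = 3 in.
All pieces are centred on the centroidal x-axis, so I = ΣĪ (holes subtracted) = 63.238 in⁴.
Repeating about the centroidal y-axis gives I_y = 70.281 in⁴.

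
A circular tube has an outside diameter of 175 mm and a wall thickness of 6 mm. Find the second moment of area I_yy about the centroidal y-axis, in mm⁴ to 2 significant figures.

Break the section into simple shapes (no overlaps), measuring from the bottom-left corner of the bounding box.
Outer circle: ⌀175, A = 24 053 mm², x = 87.5 mm, Ī = 46 038 598 mm⁴.
Bore (subtracted): ⌀163, A = 20 867 mm², x = 87.5 mm, Ī = 34 651 363 mm⁴.
By symmetry the centroid is at mid-width, x̄ = 87.5 mm.
All pieces are centred on the centroidal y-axis, so I = ΣĪ (holes subtracted) = 11 387 236 mm⁴.

I_yy ≈ 1.1 × 10⁷ mm⁴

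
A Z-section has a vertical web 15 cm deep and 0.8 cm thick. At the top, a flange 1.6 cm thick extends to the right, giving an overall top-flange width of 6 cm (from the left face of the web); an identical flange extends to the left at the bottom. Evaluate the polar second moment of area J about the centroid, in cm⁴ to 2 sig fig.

J ≈ 1200 cm⁴

Break the section into simple shapes (no overlaps), measuring from the bottom-left corner of the bounding box.
Web: 0.8 × 15, A = 12 cm², y = 7.5 cm, Ī = 225 cm⁴.
Top flange (beyond web): 5.2 × 1.6, A = 8.32 cm², y = 14.2 cm, Ī = 1.775 cm⁴.
Bottom flange (beyond web): 5.2 × 1.6, A = 8.32 cm², y = 0.8 cm, Ī = 1.775 cm⁴.
Centroid: ȳ = ΣA·y / ΣA = 7.5 cm.
Transfer each piece to the centroidal x-axis using Ī + A·d² with d = y − 7.5:
  web: d = 0 cm → contributes +225 cm⁴
  top flange (beyond web): d = 6.7 cm → contributes +375.3 cm⁴
  bottom flange (beyond web): d = -6.7 cm → contributes +375.3 cm⁴
Total I = 975.5 cm⁴.
For the y-axis: x̄ = 5.6 cm.
Repeating about the centroidal y-axis gives I_y = 187.9 cm⁴.
Polar second moment: J = I_x + I_y = 1 163 cm⁴.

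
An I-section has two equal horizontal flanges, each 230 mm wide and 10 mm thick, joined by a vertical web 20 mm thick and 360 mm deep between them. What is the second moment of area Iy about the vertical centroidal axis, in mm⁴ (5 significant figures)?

Iy ≈ 2.0518 × 10⁷ mm⁴

Treat the section as a set of non-overlapping primitives; coordinates are from the bounding-box lower-left.
Bottom flange: 230 × 10, A = 2 300 mm², x = 115 mm, Ī = 10 139 167 mm⁴.
Web: 20 × 360, A = 7 200 mm², x = 115 mm, Ī = 240 000 mm⁴.
Top flange: 230 × 10, A = 2 300 mm², x = 115 mm, Ī = 10 139 167 mm⁴.
By symmetry the centroid is at mid-width, x̄ = 115 mm.
All pieces are centred on the vertical centroidal axis, so I = ΣĪ = 20 518 333 mm⁴.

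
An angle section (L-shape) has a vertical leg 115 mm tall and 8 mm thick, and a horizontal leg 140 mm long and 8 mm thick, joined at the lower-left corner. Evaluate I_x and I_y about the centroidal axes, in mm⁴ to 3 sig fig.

Split into non-overlapping primitives; take the origin at the lower-left of the bounding box.
Vertical leg: 8 × 115, A = 920 mm², y = 57.5 mm, Ī = 1 013 917 mm⁴.
Horizontal leg (remainder): 132 × 8, A = 1 056 mm², y = 4 mm, Ī = 5 632 mm⁴.
Centroid: ȳ = ΣA·y / ΣA = 28.909 mm.
Transfer each piece to the centroidal x-axis using Ī + A·d² with d = y − 28.909:
  vertical leg: d = 28.591 mm → contributes +1 765 971 mm⁴
  horizontal leg (remainder): d = -24.909 mm → contributes +660 831 mm⁴
Total I = 2 426 802 mm⁴.
For the y-axis: x̄ = 41.409 mm.
Repeating about the centroidal y-axis gives I_y = 3 947 352 mm⁴.

I_x ≈ 2.43 × 10⁶ mm⁴, I_y ≈ 3.95 × 10⁶ mm⁴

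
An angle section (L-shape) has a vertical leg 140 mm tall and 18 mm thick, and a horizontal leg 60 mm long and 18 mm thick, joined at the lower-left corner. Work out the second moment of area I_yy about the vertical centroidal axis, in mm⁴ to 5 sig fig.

Break the section into simple shapes (no overlaps), measuring from the bottom-left corner of the bounding box.
Vertical leg: 18 × 140, A = 2 520 mm², x = 9 mm, Ī = 68 040 mm⁴.
Horizontal leg (remainder): 42 × 18, A = 756 mm², x = 39 mm, Ī = 111 132 mm⁴.
Centroid: x̄ = ΣA·x / ΣA = 15.92308 mm.
Transfer each piece to the vertical centroidal axis using Ī + A·d² with d = x − 15.92308:
  vertical leg: d = -6.923077 mm → contributes +188821.1 mm⁴
  horizontal leg (remainder): d = 23.07692 mm → contributes +513735.6 mm⁴
Total I = 702556.6 mm⁴.

I_yy ≈ 7.0256 × 10⁵ mm⁴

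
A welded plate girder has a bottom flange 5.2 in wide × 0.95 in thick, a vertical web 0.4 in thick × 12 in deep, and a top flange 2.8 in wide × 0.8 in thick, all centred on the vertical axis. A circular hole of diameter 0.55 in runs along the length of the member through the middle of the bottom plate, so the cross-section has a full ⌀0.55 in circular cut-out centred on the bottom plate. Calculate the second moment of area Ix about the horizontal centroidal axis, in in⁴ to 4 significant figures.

Break the section into simple shapes (no overlaps), measuring from the bottom-left corner of the bounding box.
Bottom plate: 5.2 × 0.95, A = 4.94 in², y = 0.475 in, Ī = 0.371529 in⁴.
Web plate: 0.4 × 12, A = 4.8 in², y = 6.95 in, Ī = 57.6 in⁴.
Top plate: 2.8 × 0.8, A = 2.24 in², y = 13.35 in, Ī = 0.119467 in⁴.
Hole (subtracted): ⌀0.55, A = 0.237583 in², y = 0.475 in, Ī = 0.0044918 in⁴.
Centroid: ȳ = ΣA·y / ΣA = 5.57787 in.
Transfer each piece to the horizontal centroidal axis using Ī + A·d² with d = y − 5.57787:
  bottom plate: d = -5.10287 in → contributes +129.005 in⁴
  web plate: d = 1.37213 in → contributes +66.6372 in⁴
  top plate: d = 7.77213 in → contributes +135.429 in⁴
  hole: d = -5.10287 in → contributes −6.19098 in⁴
Total I = 324.881 in⁴.

Ix ≈ 324.9 in⁴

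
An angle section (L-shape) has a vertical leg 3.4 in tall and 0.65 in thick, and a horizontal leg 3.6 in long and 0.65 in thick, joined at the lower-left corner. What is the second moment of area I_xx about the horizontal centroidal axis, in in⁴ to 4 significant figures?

Break the section into simple shapes (no overlaps), measuring from the bottom-left corner of the bounding box.
Vertical leg: 0.65 × 3.4, A = 2.21 in², y = 1.7 in, Ī = 2.12897 in⁴.
Horizontal leg (remainder): 2.95 × 0.65, A = 1.9175 in², y = 0.325 in, Ī = 0.067512 in⁴.
Centroid: ȳ = ΣA·y / ΣA = 1.06122 in.
Transfer each piece to the horizontal centroidal axis using Ī + A·d² with d = y − 1.06122:
  vertical leg: d = 0.63878 in → contributes +3.03073 in⁴
  horizontal leg (remainder): d = -0.73622 in → contributes +1.10684 in⁴
Total I = 4.13757 in⁴.

I_xx ≈ 4.138 in⁴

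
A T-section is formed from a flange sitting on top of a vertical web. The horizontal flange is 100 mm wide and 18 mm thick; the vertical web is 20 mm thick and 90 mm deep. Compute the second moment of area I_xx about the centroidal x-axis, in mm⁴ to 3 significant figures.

I_xx ≈ 3.89 × 10⁶ mm⁴

Break the section into simple shapes (no overlaps), measuring from the bottom-left corner of the bounding box.
Flange: 100 × 18, A = 1 800 mm², y = 99 mm, Ī = 48 600 mm⁴.
Web: 20 × 90, A = 1 800 mm², y = 45 mm, Ī = 1 215 000 mm⁴.
Centroid: ȳ = ΣA·y / ΣA = 72 mm.
Transfer each piece to the centroidal x-axis using Ī + A·d² with d = y − 72:
  flange: d = 27 mm → contributes +1 360 800 mm⁴
  web: d = -27 mm → contributes +2 527 200 mm⁴
Total I = 3 888 000 mm⁴.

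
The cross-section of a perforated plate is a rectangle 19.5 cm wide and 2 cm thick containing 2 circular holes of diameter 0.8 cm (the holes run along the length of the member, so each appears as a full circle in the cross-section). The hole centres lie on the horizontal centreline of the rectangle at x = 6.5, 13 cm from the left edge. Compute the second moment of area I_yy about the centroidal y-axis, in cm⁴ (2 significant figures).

Decompose the section into non-overlapping parts with the origin at the bottom-left of its bounding rectangle.
Plate: 19.5 × 2, A = 39 cm², x = 9.75 cm, Ī = 1 236 cm⁴.
Hole 1 (subtracted): ⌀0.8, A = 0.5027 cm², x = 6.5 cm, Ī = 0.02011 cm⁴.
Hole 2 (subtracted): ⌀0.8, A = 0.5027 cm², x = 13 cm, Ī = 0.02011 cm⁴.
By symmetry the centroid is at mid-width, x̄ = 9.75 cm.
Transfer each piece to the centroidal y-axis using Ī + A·d² with d = x − 9.75:
  plate: d = 0 cm → contributes +1 236 cm⁴
  hole 1: d = -3.25 cm → contributes −5.329 cm⁴
  hole 2: d = 3.25 cm → contributes −5.329 cm⁴
Total I = 1 225 cm⁴.

I_yy ≈ 1200 cm⁴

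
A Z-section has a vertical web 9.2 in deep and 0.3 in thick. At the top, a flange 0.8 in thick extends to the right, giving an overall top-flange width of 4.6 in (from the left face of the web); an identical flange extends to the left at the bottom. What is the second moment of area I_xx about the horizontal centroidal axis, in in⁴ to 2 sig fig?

Treat the section as a set of non-overlapping primitives; coordinates are from the bounding-box lower-left.
Web: 0.3 × 9.2, A = 2.76 in², y = 4.6 in, Ī = 19.47 in⁴.
Top flange (beyond web): 4.3 × 0.8, A = 3.44 in², y = 8.8 in, Ī = 0.1835 in⁴.
Bottom flange (beyond web): 4.3 × 0.8, A = 3.44 in², y = 0.4 in, Ī = 0.1835 in⁴.
Centroid: ȳ = ΣA·y / ΣA = 4.6 in.
Transfer each piece to the horizontal centroidal axis using Ī + A·d² with d = y − 4.6:
  web: d = 0 in → contributes +19.47 in⁴
  top flange (beyond web): d = 4.2 in → contributes +60.87 in⁴
  bottom flange (beyond web): d = -4.2 in → contributes +60.87 in⁴
Total I = 141.2 in⁴.

I_xx ≈ 140 in⁴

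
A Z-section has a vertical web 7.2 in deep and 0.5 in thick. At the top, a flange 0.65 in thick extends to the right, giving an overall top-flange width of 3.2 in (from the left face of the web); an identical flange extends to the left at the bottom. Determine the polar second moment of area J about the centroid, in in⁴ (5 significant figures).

Split into non-overlapping primitives; take the origin at the lower-left of the bounding box.
Web: 0.5 × 7.2, A = 3.6 in², y = 3.6 in, Ī = 15.552 in⁴.
Top flange (beyond web): 2.7 × 0.65, A = 1.755 in², y = 6.875 in, Ī = 0.06179063 in⁴.
Bottom flange (beyond web): 2.7 × 0.65, A = 1.755 in², y = 0.325 in, Ī = 0.06179063 in⁴.
Centroid: ȳ = ΣA·y / ΣA = 3.6 in.
Transfer each piece to the centroidal x-axis using Ī + A·d² with d = y − 3.6:
  web: d = 0 in → contributes +15.552 in⁴
  top flange (beyond web): d = 3.275 in → contributes +18.88526 in⁴
  bottom flange (beyond web): d = -3.275 in → contributes +18.88526 in⁴
Total I = 53.32253 in⁴.
For the y-axis: x̄ = 2.95 in.
Repeating about the centroidal y-axis gives I_y = 11.19293 in⁴.
Polar second moment: J = I_x + I_y = 64.51545 in⁴.

J ≈ 64.515 in⁴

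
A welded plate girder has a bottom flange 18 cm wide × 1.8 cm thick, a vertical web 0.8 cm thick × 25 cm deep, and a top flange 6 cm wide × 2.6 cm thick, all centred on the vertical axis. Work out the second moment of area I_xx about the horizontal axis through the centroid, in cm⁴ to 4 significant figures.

Split into non-overlapping primitives; take the origin at the lower-left of the bounding box.
Bottom plate: 18 × 1.8, A = 32.4 cm², y = 0.9 cm, Ī = 8.748 cm⁴.
Web plate: 0.8 × 25, A = 20 cm², y = 14.3 cm, Ī = 1041.67 cm⁴.
Top plate: 6 × 2.6, A = 15.6 cm², y = 28.1 cm, Ī = 8.788 cm⁴.
Centroid: ȳ = ΣA·y / ΣA = 11.0812 cm.
Transfer each piece to the horizontal axis through the centroid using Ī + A·d² with d = y − 11.0812:
  bottom plate: d = -10.1812 cm → contributes +3367.21 cm⁴
  web plate: d = 3.21882 cm → contributes +1248.88 cm⁴
  top plate: d = 17.0188 cm → contributes +4527.18 cm⁴
Total I = 9143.27 cm⁴.

I_xx ≈ 9143 cm⁴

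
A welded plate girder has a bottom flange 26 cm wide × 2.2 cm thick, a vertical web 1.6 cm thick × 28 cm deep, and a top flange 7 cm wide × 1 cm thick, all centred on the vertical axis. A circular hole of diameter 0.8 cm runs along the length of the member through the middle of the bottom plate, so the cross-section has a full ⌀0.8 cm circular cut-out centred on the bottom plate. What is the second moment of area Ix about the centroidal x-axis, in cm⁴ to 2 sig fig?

Ix ≈ 1.2 × 10⁴ cm⁴

Decompose the section into non-overlapping parts with the origin at the bottom-left of its bounding rectangle.
Bottom plate: 26 × 2.2, A = 57.2 cm², y = 1.1 cm, Ī = 23.07 cm⁴.
Web plate: 1.6 × 28, A = 44.8 cm², y = 16.2 cm, Ī = 2 927 cm⁴.
Top plate: 7 × 1, A = 7 cm², y = 30.7 cm, Ī = 0.5833 cm⁴.
Hole (subtracted): ⌀0.8, A = 0.5027 cm², y = 1.1 cm, Ī = 0.02011 cm⁴.
Centroid: ȳ = ΣA·y / ΣA = 9.245 cm.
Transfer each piece to the centroidal x-axis using Ī + A·d² with d = y − 9.245:
  bottom plate: d = -8.145 cm → contributes +3 818 cm⁴
  web plate: d = 6.955 cm → contributes +5 094 cm⁴
  top plate: d = 21.46 cm → contributes +3 223 cm⁴
  hole: d = -8.145 cm → contributes −33.36 cm⁴
Total I = 12 101 cm⁴.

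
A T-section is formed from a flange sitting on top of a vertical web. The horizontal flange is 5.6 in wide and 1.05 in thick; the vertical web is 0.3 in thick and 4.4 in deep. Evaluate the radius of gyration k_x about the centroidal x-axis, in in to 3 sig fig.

k_x ≈ 1.22 in

Break the section into simple shapes (no overlaps), measuring from the bottom-left corner of the bounding box.
Flange: 5.6 × 1.05, A = 5.88 in², y = 4.925 in, Ī = 0.54023 in⁴.
Web: 0.3 × 4.4, A = 1.32 in², y = 2.2 in, Ī = 2.1296 in⁴.
Centroid: ȳ = ΣA·y / ΣA = 4.4254 in.
Transfer each piece to the centroidal x-axis using Ī + A·d² with d = y − 4.4254:
  flange: d = 0.49958 in → contributes +2.0078 in⁴
  web: d = -2.2254 in → contributes +8.6669 in⁴
Total I = 10.675 in⁴.
Radius of gyration: k = √(I/A) = √(10.675 / 7.2) = 1.2176 in.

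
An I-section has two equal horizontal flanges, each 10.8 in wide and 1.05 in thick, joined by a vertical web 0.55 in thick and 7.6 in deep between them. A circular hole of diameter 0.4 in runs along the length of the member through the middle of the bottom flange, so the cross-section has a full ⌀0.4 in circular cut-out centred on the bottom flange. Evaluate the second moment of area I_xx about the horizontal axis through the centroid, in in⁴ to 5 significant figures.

I_xx ≈ 444.08 in⁴

Break the section into simple shapes (no overlaps), measuring from the bottom-left corner of the bounding box.
Bottom flange: 10.8 × 1.05, A = 11.34 in², y = 0.525 in, Ī = 1.041863 in⁴.
Web: 0.55 × 7.6, A = 4.18 in², y = 4.85 in, Ī = 20.11973 in⁴.
Top flange: 10.8 × 1.05, A = 11.34 in², y = 9.175 in, Ī = 1.041863 in⁴.
Hole (subtracted): ⌀0.4, A = 0.1256637 in², y = 0.525 in, Ī = 0.001256637 in⁴.
Centroid: ȳ = ΣA·y / ΣA = 4.870329 in.
Transfer each piece to the horizontal axis through the centroid using Ī + A·d² with d = y − 4.870329:
  bottom flange: d = -4.345329 in → contributes +215.1625 in⁴
  web: d = -0.02032949 in → contributes +20.12146 in⁴
  top flange: d = 4.304671 in → contributes +211.1742 in⁴
  hole: d = -4.345329 in → contributes −2.374025 in⁴
Total I = 444.0841 in⁴.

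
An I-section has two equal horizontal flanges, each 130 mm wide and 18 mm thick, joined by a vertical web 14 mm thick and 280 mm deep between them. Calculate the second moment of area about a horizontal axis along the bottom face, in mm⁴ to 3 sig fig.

Split into non-overlapping primitives; take the origin at the lower-left of the bounding box.
Bottom flange: 130 × 18, A = 2 340 mm², y = 9 mm, Ī = 63 180 mm⁴.
Web: 14 × 280, A = 3 920 mm², y = 158 mm, Ī = 25 610 667 mm⁴.
Top flange: 130 × 18, A = 2 340 mm², y = 307 mm, Ī = 63 180 mm⁴.
Transfer each piece to the bottom edge using Ī + A·d² with d = y − 0:
  bottom flange: d = 9 mm → contributes +252 720 mm⁴
  web: d = 158 mm → contributes +123 469 547 mm⁴
  top flange: d = 307 mm → contributes +220 605 840 mm⁴
Total I = 344 328 107 mm⁴.

I_base ≈ 3.44 × 10⁸ mm⁴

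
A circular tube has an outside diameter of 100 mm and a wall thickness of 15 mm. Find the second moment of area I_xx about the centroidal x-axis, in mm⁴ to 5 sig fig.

I_xx ≈ 3.7302 × 10⁶ mm⁴

Split into non-overlapping primitives; take the origin at the lower-left of the bounding box.
Outer circle: ⌀100, A = 7853.982 mm², y = 50 mm, Ī = 4 908 739 mm⁴.
Bore (subtracted): ⌀70, A = 3848.451 mm², y = 50 mm, Ī = 1 178 588 mm⁴.
By symmetry the centroid is at mid-height, ȳ = 50 mm.
All pieces are centred on the centroidal x-axis, so I = ΣĪ (holes subtracted) = 3 730 150 mm⁴.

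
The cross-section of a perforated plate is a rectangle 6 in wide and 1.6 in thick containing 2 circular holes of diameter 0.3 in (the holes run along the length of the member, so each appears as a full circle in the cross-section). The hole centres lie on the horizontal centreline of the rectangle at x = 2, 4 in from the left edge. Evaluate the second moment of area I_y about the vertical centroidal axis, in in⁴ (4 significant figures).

Split into non-overlapping primitives; take the origin at the lower-left of the bounding box.
Plate: 6 × 1.6, A = 9.6 in², x = 3 in, Ī = 28.8 in⁴.
Hole 1 (subtracted): ⌀0.3, A = 0.0706858 in², x = 2 in, Ī = 0.000397608 in⁴.
Hole 2 (subtracted): ⌀0.3, A = 0.0706858 in², x = 4 in, Ī = 0.000397608 in⁴.
By symmetry the centroid is at mid-width, x̄ = 3 in.
Transfer each piece to the vertical centroidal axis using Ī + A·d² with d = x − 3:
  plate: d = 0 in → contributes +28.8 in⁴
  hole 1: d = -1 in → contributes −0.0710834 in⁴
  hole 2: d = 1 in → contributes −0.0710834 in⁴
Total I = 28.6578 in⁴.

I_y ≈ 28.66 in⁴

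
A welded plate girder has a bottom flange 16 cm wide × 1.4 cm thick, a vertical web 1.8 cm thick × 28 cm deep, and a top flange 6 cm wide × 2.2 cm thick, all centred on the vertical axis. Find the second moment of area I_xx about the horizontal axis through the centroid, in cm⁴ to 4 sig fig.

I_xx ≈ 1.096 × 10⁴ cm⁴

Treat the section as a set of non-overlapping primitives; coordinates are from the bounding-box lower-left.
Bottom plate: 16 × 1.4, A = 22.4 cm², y = 0.7 cm, Ī = 3.65867 cm⁴.
Web plate: 1.8 × 28, A = 50.4 cm², y = 15.4 cm, Ī = 3292.8 cm⁴.
Top plate: 6 × 2.2, A = 13.2 cm², y = 30.5 cm, Ī = 5.324 cm⁴.
Centroid: ȳ = ΣA·y / ΣA = 13.8888 cm.
Transfer each piece to the horizontal axis through the centroid using Ī + A·d² with d = y − 13.8888:
  bottom plate: d = -13.1888 cm → contributes +3900.04 cm⁴
  web plate: d = 1.51116 cm → contributes +3407.89 cm⁴
  top plate: d = 16.6112 cm → contributes +3647.61 cm⁴
Total I = 10955.5 cm⁴.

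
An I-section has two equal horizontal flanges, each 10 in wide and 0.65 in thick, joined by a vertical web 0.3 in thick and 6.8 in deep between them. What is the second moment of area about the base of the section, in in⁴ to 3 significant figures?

Break the section into simple shapes (no overlaps), measuring from the bottom-left corner of the bounding box.
Bottom flange: 10 × 0.65, A = 6.5 in², y = 0.325 in, Ī = 0.22885 in⁴.
Web: 0.3 × 6.8, A = 2.04 in², y = 4.05 in, Ī = 7.8608 in⁴.
Top flange: 10 × 0.65, A = 6.5 in², y = 7.775 in, Ī = 0.22885 in⁴.
Transfer each piece to a horizontal axis along the bottom face using Ī + A·d² with d = y − 0:
  bottom flange: d = 0.325 in → contributes +0.91542 in⁴
  web: d = 4.05 in → contributes +41.322 in⁴
  top flange: d = 7.775 in → contributes +393.16 in⁴
Total I = 435.4 in⁴.

I_base ≈ 435 in⁴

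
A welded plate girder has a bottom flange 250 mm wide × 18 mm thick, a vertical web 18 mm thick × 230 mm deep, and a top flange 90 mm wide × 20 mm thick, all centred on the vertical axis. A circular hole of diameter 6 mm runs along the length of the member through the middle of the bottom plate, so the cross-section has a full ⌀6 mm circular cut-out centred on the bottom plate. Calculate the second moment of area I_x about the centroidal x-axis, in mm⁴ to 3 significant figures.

I_x ≈ 1.05 × 10⁸ mm⁴

Treat the section as a set of non-overlapping primitives; coordinates are from the bounding-box lower-left.
Bottom plate: 250 × 18, A = 4 500 mm², y = 9 mm, Ī = 121 500 mm⁴.
Web plate: 18 × 230, A = 4 140 mm², y = 133 mm, Ī = 18 250 500 mm⁴.
Top plate: 90 × 20, A = 1 800 mm², y = 258 mm, Ī = 60 000 mm⁴.
Hole (subtracted): ⌀6, A = 28.274 mm², y = 9 mm, Ī = 63.617 mm⁴.
Centroid: ȳ = ΣA·y / ΣA = 101.35 mm.
Transfer each piece to the centroidal x-axis using Ī + A·d² with d = y − 101.35:
  bottom plate: d = -92.354 mm → contributes +38 502 816 mm⁴
  web plate: d = 31.646 mm → contributes +22 396 697 mm⁴
  top plate: d = 156.65 mm → contributes +44 228 589 mm⁴
  hole: d = -92.354 mm → contributes −241 221 mm⁴
Total I = 104 886 881 mm⁴.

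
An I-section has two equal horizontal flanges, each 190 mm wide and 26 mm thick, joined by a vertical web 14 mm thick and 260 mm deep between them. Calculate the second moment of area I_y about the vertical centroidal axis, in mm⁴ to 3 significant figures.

Split into non-overlapping primitives; take the origin at the lower-left of the bounding box.
Bottom flange: 190 × 26, A = 4 940 mm², x = 95 mm, Ī = 14 861 167 mm⁴.
Web: 14 × 260, A = 3 640 mm², x = 95 mm, Ī = 59 453 mm⁴.
Top flange: 190 × 26, A = 4 940 mm², x = 95 mm, Ī = 14 861 167 mm⁴.
By symmetry the centroid is at mid-width, x̄ = 95 mm.
All pieces are centred on the vertical centroidal axis, so I = ΣĪ = 29 781 787 mm⁴.

I_y ≈ 2.98 × 10⁷ mm⁴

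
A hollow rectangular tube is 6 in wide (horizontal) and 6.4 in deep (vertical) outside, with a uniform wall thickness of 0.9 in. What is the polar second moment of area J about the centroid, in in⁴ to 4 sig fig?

J ≈ 183.8 in⁴

Decompose the section into non-overlapping parts with the origin at the bottom-left of its bounding rectangle.
Outer rectangle: 6 × 6.4, A = 38.4 in², y = 3.2 in, Ī = 131.072 in⁴.
Inner void (subtracted): 4.2 × 4.6, A = 19.32 in², y = 3.2 in, Ī = 34.0676 in⁴.
By symmetry the centroid is at mid-height, ȳ = 3.2 in.
All pieces are centred on the centroidal x-axis, so I = ΣĪ (holes subtracted) = 97.0044 in⁴.
Repeating about the centroidal y-axis gives I_y = 86.7996 in⁴.
Polar second moment: J = I_x + I_y = 183.804 in⁴.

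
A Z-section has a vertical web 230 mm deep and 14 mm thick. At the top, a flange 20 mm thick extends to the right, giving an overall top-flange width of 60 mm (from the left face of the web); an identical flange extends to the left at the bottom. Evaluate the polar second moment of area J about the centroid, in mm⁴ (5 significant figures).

Decompose the section into non-overlapping parts with the origin at the bottom-left of its bounding rectangle.
Web: 14 × 230, A = 3 220 mm², y = 115 mm, Ī = 14 194 833 mm⁴.
Top flange (beyond web): 46 × 20, A = 920 mm², y = 220 mm, Ī = 30666.67 mm⁴.
Bottom flange (beyond web): 46 × 20, A = 920 mm², y = 10 mm, Ī = 30666.67 mm⁴.
Centroid: ȳ = ΣA·y / ΣA = 115 mm.
Transfer each piece to the centroidal x-axis using Ī + A·d² with d = y − 115:
  web: d = 0 mm → contributes +14 194 833 mm⁴
  top flange (beyond web): d = 105 mm → contributes +10 173 667 mm⁴
  bottom flange (beyond web): d = -105 mm → contributes +10 173 667 mm⁴
Total I = 34 542 167 mm⁴.
For the y-axis: x̄ = 53 mm.
Repeating about the centroidal y-axis gives I_y = 2 033 047 mm⁴.
Polar second moment: J = I_x + I_y = 36 575 213 mm⁴.

J ≈ 3.6575 × 10⁷ mm⁴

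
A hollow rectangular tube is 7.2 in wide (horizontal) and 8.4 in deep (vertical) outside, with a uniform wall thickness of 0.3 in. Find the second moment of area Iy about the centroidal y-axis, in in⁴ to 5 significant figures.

Break the section into simple shapes (no overlaps), measuring from the bottom-left corner of the bounding box.
Outer rectangle: 7.2 × 8.4, A = 60.48 in², x = 3.6 in, Ī = 261.2736 in⁴.
Inner void (subtracted): 6.6 × 7.8, A = 51.48 in², x = 3.6 in, Ī = 186.8724 in⁴.
By symmetry the centroid is at mid-width, x̄ = 3.6 in.
All pieces are centred on the centroidal y-axis, so I = ΣĪ (holes subtracted) = 74.4012 in⁴.

Iy ≈ 74.401 in⁴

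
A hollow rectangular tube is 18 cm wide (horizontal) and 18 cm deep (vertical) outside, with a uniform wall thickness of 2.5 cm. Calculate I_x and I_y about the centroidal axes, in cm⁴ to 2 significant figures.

I_x ≈ 6400 cm⁴, I_y ≈ 6400 cm⁴

Split into non-overlapping primitives; take the origin at the lower-left of the bounding box.
Outer rectangle: 18 × 18, A = 324 cm², y = 9 cm, Ī = 8 748 cm⁴.
Inner void (subtracted): 13 × 13, A = 169 cm², y = 9 cm, Ī = 2 380 cm⁴.
By symmetry the centroid is at mid-height, ȳ = 9 cm.
All pieces are centred on the centroidal x-axis, so I = ΣĪ (holes subtracted) = 6 368 cm⁴.
Repeating about the centroidal y-axis gives I_y = 6 368 cm⁴.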